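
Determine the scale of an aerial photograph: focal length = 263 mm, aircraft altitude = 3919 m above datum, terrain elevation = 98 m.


scale = f / (H - h) = 263 mm / 3821 m = 263 / 3821000 = 1:14529

1:14529


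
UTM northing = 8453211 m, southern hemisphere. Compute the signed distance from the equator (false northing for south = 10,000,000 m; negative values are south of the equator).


For southern: actual = 8453211 - 10000000 = -1546789 m

-1546789 m


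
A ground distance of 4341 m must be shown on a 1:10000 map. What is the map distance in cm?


map_cm = 4341 * 100 / 10000 = 43.41 cm

43.41 cm


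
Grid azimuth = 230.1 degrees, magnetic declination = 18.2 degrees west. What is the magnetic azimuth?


magnetic azimuth = grid azimuth - declination (east +ve)
mag_az = 230.1 - -18.2 = 248.3 degrees

248.3 degrees


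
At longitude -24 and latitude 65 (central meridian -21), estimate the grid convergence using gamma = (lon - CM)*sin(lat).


gamma = (-24 - -21) * sin(65) = -3 * 0.906308 = -2.719 degrees

-2.719 degrees


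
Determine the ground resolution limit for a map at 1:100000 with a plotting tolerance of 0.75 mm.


ground = 0.75 mm * 100000 / 1000 = 75.0 m

75.0 m


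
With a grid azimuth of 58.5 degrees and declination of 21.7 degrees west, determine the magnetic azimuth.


magnetic azimuth = grid azimuth - declination (east +ve)
mag_az = 58.5 - -21.7 = 80.2 degrees

80.2 degrees


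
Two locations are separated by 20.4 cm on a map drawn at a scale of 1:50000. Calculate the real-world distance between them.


ground = 20.4 cm * 50000 / 100 = 10200.0 m = 10.2 km

10.2 km


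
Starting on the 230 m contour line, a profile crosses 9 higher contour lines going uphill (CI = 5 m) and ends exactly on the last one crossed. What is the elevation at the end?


elevation = 230 + 9 * 5 = 275 m

275 m


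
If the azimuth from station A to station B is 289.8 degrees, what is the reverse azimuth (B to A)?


back azimuth = (289.8 + 180) mod 360 = 109.8 degrees

109.8 degrees


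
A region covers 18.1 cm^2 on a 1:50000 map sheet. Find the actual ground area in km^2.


ground_area = 18.1 * (50000/100)^2 = 4525000.0 m^2 = 4.525 km^2

4.525 km^2


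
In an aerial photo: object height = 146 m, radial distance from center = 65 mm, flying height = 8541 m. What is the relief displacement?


d = h * r / H = 146 * 65 / 8541 = 1.11 mm

1.11 mm


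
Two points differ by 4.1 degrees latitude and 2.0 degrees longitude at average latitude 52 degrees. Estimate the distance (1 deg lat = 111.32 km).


dlat_km = 4.1 * 111.32 = 456.412
dlon_km = 2.0 * 111.32 * cos(52) ≈ 137.071
dist = sqrt(456.412^2 + 137.071^2) ≈ 476.6 km

476.6 km


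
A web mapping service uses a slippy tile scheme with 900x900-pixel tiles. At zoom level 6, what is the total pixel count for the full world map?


tiles per axis = 2^6 = 64
total tiles = 64^2 = 4096
pixels per axis = 64 * 900 = 57600
total pixels = 57600^2 = 3317760000

3317760000 pixels


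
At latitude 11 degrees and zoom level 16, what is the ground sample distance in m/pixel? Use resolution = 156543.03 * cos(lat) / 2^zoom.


res = 156543.03 * cos(11) / 2^16 = 156543.03 * 0.98162718 / 65536 = 2.34 m/pixel

2.34 m/pixel


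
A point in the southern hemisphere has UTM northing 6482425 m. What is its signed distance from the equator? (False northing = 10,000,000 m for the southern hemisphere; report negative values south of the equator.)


For southern: actual = 6482425 - 10000000 = -3517575 m

-3517575 m


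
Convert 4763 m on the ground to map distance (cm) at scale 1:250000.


map_cm = 4763 * 100 / 250000 = 1.9052 cm ≈ 1.91 cm

1.91 cm


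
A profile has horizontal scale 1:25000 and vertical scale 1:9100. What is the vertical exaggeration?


VE = horizontal_scale / vertical_scale = 25000 / 9100 ≈ 2.7

2.7x


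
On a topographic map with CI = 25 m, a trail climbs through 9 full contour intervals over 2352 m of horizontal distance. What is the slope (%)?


elevation change = 9 * 25 = 225 m
slope = 225 / 2352 * 100 = 9.6%

9.6%


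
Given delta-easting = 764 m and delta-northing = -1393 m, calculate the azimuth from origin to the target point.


az = atan2(764, -1393) = 151.3 deg
adjusted to 0-360: 151.3 degrees

151.3 degrees


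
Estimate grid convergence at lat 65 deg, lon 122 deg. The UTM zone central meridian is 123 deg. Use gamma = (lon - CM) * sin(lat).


gamma = (122 - 123) * sin(65) = -1 * 0.906308 = -0.906 degrees

-0.906 degrees


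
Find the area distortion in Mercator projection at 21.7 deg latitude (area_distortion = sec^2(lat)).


area_distortion = 1/cos^2(21.7) = 1.158

1.158


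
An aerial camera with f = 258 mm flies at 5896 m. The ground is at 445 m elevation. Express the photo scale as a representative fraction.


scale = f / (H - h) = 258 mm / 5451 m = 258 / 5451000 = 1:21128

1:21128


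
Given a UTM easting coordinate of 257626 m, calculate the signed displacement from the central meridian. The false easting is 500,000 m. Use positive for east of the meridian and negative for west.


displacement = 257626 - 500000 = -242374 m

-242374 m


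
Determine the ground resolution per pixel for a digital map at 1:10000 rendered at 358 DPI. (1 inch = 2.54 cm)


pixel_cm = 2.54 / 358 ≈ 0.007095 cm
ground = pixel_cm * 10000 / 100 = 2.54 * 10000 / (358 * 100) = 25400 / 35800 ≈ 0.71 m

0.71 m


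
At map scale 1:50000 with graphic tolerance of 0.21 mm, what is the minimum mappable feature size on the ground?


ground = 0.21 mm * 50000 / 1000 = 10.5 m

10.5 m


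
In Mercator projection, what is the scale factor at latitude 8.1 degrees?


SF = 1 / cos(8.1) = 1 / 0.990024 = 1.01

1.01


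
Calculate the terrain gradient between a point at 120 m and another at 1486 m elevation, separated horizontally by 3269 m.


gradient = (1486 - 120) / 3269 = 1366 / 3269 = 0.4179

0.4179


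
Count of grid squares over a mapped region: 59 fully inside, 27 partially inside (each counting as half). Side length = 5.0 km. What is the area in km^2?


effective squares = 59 + 27 * 0.5 = 72.5
area = 72.5 * 25.0 = 1812.5 km^2

1812.5 km^2


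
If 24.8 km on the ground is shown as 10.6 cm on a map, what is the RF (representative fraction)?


ground = 24.8 km = 2480000 cm; RF denominator = ground / map = 2480000 / 10.6 ≈ 233962; RF = 1:233962

1:233962


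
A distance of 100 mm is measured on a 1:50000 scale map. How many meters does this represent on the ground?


ground = 100 mm * 50000 / 1000 = 5000.0 m

5000.0 m


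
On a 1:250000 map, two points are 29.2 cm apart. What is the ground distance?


ground = 29.2 cm * 250000 / 100 = 73000.0 m = 73.0 km

73.0 km


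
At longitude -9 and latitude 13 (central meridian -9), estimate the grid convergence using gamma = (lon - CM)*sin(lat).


gamma = (-9 - -9) * sin(13) = 0 * 0.224951 = 0.0 degrees

0.0 degrees


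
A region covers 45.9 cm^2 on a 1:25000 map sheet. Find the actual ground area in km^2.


ground_area = 45.9 * (25000/100)^2 = 2868750.0 m^2 = 2.86875 km^2 ≈ 2.869 km^2

2.869 km^2


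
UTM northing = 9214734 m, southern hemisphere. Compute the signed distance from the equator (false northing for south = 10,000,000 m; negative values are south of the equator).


For southern: actual = 9214734 - 10000000 = -785266 m

-785266 m


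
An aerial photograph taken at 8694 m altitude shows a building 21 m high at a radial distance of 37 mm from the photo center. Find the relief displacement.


d = h * r / H = 21 * 37 / 8694 = 0.09 mm

0.09 mm


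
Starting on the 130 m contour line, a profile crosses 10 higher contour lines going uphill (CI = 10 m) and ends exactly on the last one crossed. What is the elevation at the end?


elevation = 130 + 10 * 10 = 230 m

230 m


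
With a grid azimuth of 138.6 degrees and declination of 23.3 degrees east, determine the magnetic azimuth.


magnetic azimuth = grid azimuth - declination (east +ve)
mag_az = 138.6 - 23.3 = 115.3 degrees

115.3 degrees


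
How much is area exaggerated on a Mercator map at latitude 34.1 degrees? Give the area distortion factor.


area_distortion = 1/cos^2(34.1) = 1.458

1.458


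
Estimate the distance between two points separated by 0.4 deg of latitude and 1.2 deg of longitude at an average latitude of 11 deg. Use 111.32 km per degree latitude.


dlat_km = 0.4 * 111.32 = 44.528
dlon_km = 1.2 * 111.32 * cos(11) ≈ 131.13
dist = sqrt(44.528^2 + 131.13^2) ≈ 138.5 km

138.5 km


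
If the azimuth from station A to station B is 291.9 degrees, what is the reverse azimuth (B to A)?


back azimuth = (291.9 + 180) mod 360 = 111.9 degrees

111.9 degrees


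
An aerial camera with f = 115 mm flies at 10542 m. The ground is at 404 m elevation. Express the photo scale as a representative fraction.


scale = f / (H - h) = 115 mm / 10138 m = 115 / 10138000 = 1:88157

1:88157


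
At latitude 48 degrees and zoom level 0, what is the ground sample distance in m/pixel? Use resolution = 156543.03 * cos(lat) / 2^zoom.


res = 156543.03 * cos(48) / 2^0 = 156543.03 * 0.66913061 / 1 = 104747.73 m/pixel

104747.73 m/pixel


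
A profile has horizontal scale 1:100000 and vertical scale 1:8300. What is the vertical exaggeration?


VE = horizontal_scale / vertical_scale = 100000 / 8300 ≈ 12.0

12.0x


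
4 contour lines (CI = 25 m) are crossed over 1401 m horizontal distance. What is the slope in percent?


elevation change = 4 * 25 = 100 m
slope = 100 / 1401 * 100 = 7.1%

7.1%


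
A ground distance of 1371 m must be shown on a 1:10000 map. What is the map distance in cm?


map_cm = 1371 * 100 / 10000 = 13.71 cm

13.71 cm


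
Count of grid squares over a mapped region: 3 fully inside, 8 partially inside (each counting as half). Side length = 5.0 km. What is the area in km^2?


effective squares = 3 + 8 * 0.5 = 7.0
area = 7.0 * 25.0 = 175.0 km^2

175.0 km^2


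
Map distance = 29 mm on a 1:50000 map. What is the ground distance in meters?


ground = 29 mm * 50000 / 1000 = 1450.0 m

1450.0 m


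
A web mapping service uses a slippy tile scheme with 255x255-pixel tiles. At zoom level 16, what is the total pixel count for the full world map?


tiles per axis = 2^16 = 65536
total tiles = 65536^2 = 4294967296
pixels per axis = 65536 * 255 = 16711680
total pixels = 16711680^2 = 279280248422400

279280248422400 pixels


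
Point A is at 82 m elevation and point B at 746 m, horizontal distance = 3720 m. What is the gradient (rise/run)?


gradient = (746 - 82) / 3720 = 664 / 3720 = 0.1785

0.1785


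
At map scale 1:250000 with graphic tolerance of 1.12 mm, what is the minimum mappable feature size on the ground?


ground = 1.12 mm * 250000 / 1000 = 280.0 m

280.0 m


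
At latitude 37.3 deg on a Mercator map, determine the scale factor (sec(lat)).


SF = 1 / cos(37.3) = 1 / 0.795473 = 1.257

1.257


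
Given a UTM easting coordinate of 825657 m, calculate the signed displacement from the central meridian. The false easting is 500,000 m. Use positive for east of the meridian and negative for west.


displacement = 825657 - 500000 = 325657 m

325657 m


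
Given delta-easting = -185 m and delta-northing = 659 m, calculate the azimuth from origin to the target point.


az = atan2(-185, 659) = -15.7 deg
adjusted to 0-360: 344.3 degrees

344.3 degrees


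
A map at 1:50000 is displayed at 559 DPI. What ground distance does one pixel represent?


pixel_cm = 2.54 / 559 ≈ 0.004544 cm
ground = pixel_cm * 50000 / 100 = 2.54 * 50000 / (559 * 100) = 127000 / 55900 ≈ 2.27 m

2.27 m


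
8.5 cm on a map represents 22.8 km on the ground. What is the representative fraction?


ground = 22.8 km = 2280000 cm; RF denominator = ground / map = 2280000 / 8.5 ≈ 268235; RF = 1:268235

1:268235


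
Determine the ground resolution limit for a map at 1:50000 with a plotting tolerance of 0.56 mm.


ground = 0.56 mm * 50000 / 1000 = 28.0 m

28.0 m


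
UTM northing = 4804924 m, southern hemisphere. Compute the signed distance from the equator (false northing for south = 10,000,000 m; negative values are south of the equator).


For southern: actual = 4804924 - 10000000 = -5195076 m

-5195076 m


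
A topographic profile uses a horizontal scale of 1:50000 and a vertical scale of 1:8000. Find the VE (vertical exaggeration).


VE = horizontal_scale / vertical_scale = 50000 / 8000 = 6.25

6.25x


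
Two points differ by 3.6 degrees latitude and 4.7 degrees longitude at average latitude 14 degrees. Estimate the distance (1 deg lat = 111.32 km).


dlat_km = 3.6 * 111.32 = 400.752
dlon_km = 4.7 * 111.32 * cos(14) ≈ 507.663
dist = sqrt(400.752^2 + 507.663^2) ≈ 646.8 km

646.8 km


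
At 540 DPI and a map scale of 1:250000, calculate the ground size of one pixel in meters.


pixel_cm = 2.54 / 540 ≈ 0.004704 cm
ground = pixel_cm * 250000 / 100 = 2.54 * 250000 / (540 * 100) = 635000 / 54000 ≈ 11.76 m

11.76 m


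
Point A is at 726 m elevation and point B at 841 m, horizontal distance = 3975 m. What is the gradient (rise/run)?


gradient = (841 - 726) / 3975 = 115 / 3975 = 0.0289

0.0289


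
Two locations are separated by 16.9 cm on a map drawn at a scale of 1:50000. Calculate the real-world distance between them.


ground = 16.9 cm * 50000 / 100 = 8450.0 m = 8.45 km

8.45 km


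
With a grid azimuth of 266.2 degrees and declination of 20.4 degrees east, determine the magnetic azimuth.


magnetic azimuth = grid azimuth - declination (east +ve)
mag_az = 266.2 - 20.4 = 245.8 degrees

245.8 degrees


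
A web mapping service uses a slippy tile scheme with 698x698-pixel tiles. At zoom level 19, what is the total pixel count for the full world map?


tiles per axis = 2^19 = 524288
total tiles = 524288^2 = 274877906944
pixels per axis = 524288 * 698 = 365953024
total pixels = 365953024^2 = 133921615774744576

133921615774744576 pixels


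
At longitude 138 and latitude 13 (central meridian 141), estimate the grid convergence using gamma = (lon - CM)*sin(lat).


gamma = (138 - 141) * sin(13) = -3 * 0.224951 = -0.675 degrees

-0.675 degrees


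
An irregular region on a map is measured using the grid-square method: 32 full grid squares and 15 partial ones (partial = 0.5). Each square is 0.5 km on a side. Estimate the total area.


effective squares = 32 + 15 * 0.5 = 39.5
area = 39.5 * 0.25 = 9.875 km^2

9.875 km^2


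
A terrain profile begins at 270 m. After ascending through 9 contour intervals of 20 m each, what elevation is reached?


elevation = 270 + 9 * 20 = 450 m

450 m


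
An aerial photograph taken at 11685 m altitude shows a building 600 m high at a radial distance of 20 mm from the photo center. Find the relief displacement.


d = h * r / H = 600 * 20 / 11685 = 1.03 mm

1.03 mm


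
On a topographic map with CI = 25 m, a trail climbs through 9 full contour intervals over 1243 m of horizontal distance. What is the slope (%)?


elevation change = 9 * 25 = 225 m
slope = 225 / 1243 * 100 = 18.1%

18.1%


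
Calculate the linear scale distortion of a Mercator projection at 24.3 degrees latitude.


SF = 1 / cos(24.3) = 1 / 0.911403 = 1.097

1.097


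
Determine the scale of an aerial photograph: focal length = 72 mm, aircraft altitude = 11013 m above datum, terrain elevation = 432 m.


scale = f / (H - h) = 72 mm / 10581 m = 72 / 10581000 = 1:146958

1:146958


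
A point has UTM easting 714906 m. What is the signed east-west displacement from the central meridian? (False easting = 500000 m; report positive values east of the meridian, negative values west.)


displacement = 714906 - 500000 = 214906 m

214906 m


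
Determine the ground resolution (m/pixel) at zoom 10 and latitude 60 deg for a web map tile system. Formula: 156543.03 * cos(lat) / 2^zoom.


res = 156543.03 * cos(60) / 2^10 = 156543.03 * 0.5 / 1024 = 76.44 m/pixel

76.44 m/pixel


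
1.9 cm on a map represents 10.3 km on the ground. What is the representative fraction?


ground = 10.3 km = 1030000 cm; RF denominator = ground / map = 1030000 / 1.9 ≈ 542105; RF = 1:542105

1:542105


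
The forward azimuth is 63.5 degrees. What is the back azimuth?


back azimuth = (63.5 + 180) mod 360 = 243.5 degrees

243.5 degrees


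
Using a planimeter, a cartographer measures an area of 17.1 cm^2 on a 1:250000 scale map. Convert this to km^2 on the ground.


ground_area = 17.1 * (250000/100)^2 = 106875000.0 m^2 = 106.875 km^2

106.875 km^2


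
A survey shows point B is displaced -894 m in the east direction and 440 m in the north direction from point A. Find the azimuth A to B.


az = atan2(-894, 440) = -63.8 deg
adjusted to 0-360: 296.2 degrees

296.2 degrees


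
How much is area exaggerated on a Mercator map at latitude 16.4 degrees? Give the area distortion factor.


area_distortion = 1/cos^2(16.4) = 1.087

1.087


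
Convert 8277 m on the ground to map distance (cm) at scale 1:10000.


map_cm = 8277 * 100 / 10000 = 82.77 cm

82.77 cm


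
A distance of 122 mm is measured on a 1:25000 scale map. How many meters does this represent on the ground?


ground = 122 mm * 25000 / 1000 = 3050.0 m

3050.0 m


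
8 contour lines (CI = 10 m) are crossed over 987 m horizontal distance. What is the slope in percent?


elevation change = 8 * 10 = 80 m
slope = 80 / 987 * 100 = 8.1%

8.1%


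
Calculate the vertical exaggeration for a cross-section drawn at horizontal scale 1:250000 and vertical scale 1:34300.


VE = horizontal_scale / vertical_scale = 250000 / 34300 ≈ 7.3

7.3x


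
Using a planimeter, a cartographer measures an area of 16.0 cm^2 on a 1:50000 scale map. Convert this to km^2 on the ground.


ground_area = 16.0 * (50000/100)^2 = 4000000.0 m^2 = 4.0 km^2

4.0 km^2


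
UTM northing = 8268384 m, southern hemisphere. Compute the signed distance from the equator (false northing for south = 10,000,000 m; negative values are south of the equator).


For southern: actual = 8268384 - 10000000 = -1731616 m

-1731616 m


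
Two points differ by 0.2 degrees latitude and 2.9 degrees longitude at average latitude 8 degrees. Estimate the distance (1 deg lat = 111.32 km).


dlat_km = 0.2 * 111.32 = 22.264
dlon_km = 2.9 * 111.32 * cos(8) ≈ 319.686
dist = sqrt(22.264^2 + 319.686^2) ≈ 320.5 km

320.5 km


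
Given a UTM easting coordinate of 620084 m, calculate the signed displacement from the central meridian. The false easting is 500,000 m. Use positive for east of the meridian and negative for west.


displacement = 620084 - 500000 = 120084 m

120084 m


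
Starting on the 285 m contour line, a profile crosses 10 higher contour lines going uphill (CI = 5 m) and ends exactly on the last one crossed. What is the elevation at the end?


elevation = 285 + 10 * 5 = 335 m

335 m


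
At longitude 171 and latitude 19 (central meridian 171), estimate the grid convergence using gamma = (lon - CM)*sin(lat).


gamma = (171 - 171) * sin(19) = 0 * 0.325568 = 0.0 degrees

0.0 degrees


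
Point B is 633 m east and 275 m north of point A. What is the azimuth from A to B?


az = atan2(633, 275) = 66.5 deg
adjusted to 0-360: 66.5 degrees

66.5 degrees


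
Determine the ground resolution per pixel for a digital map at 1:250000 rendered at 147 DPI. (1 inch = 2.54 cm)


pixel_cm = 2.54 / 147 ≈ 0.017279 cm
ground = pixel_cm * 250000 / 100 = 2.54 * 250000 / (147 * 100) = 635000 / 14700 ≈ 43.2 m

43.2 m


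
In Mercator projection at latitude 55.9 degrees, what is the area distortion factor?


area_distortion = 1/cos^2(55.9) = 3.182

3.182


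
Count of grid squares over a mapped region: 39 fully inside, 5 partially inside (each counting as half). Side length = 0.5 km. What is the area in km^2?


effective squares = 39 + 5 * 0.5 = 41.5
area = 41.5 * 0.25 = 10.375 km^2

10.375 km^2


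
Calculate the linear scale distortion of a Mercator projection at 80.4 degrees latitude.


SF = 1 / cos(80.4) = 1 / 0.166769 = 5.996

5.996


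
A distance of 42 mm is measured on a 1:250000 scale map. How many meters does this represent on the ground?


ground = 42 mm * 250000 / 1000 = 10500.0 m

10500.0 m


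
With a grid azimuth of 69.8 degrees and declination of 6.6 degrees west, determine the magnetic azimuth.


magnetic azimuth = grid azimuth - declination (east +ve)
mag_az = 69.8 - -6.6 = 76.4 degrees

76.4 degrees


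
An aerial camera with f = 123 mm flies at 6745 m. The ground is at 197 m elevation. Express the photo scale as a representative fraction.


scale = f / (H - h) = 123 mm / 6548 m = 123 / 6548000 = 1:53236

1:53236


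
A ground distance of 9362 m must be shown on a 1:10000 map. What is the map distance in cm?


map_cm = 9362 * 100 / 10000 = 93.62 cm

93.62 cm


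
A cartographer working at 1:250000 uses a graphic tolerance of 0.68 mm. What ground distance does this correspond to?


ground = 0.68 mm * 250000 / 1000 = 170.0 m

170.0 m


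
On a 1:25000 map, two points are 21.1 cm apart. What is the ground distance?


ground = 21.1 cm * 25000 / 100 = 5275.0 m = 5.275 km

5.275 km


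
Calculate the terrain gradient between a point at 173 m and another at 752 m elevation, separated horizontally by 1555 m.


gradient = (752 - 173) / 1555 = 579 / 1555 = 0.3723

0.3723


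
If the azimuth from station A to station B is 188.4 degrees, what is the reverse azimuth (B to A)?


back azimuth = (188.4 + 180) mod 360 = 8.4 degrees

8.4 degrees


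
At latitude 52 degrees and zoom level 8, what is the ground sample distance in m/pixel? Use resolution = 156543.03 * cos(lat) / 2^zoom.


res = 156543.03 * cos(52) / 2^8 = 156543.03 * 0.61566148 / 256 = 376.47 m/pixel

376.47 m/pixel


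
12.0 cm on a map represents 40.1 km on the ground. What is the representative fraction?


ground = 40.1 km = 4010000 cm; RF denominator = ground / map = 4010000 / 12.0 ≈ 334167; RF = 1:334167

1:334167


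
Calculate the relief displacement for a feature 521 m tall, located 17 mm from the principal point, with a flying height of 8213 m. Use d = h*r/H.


d = h * r / H = 521 * 17 / 8213 = 1.08 mm

1.08 mm


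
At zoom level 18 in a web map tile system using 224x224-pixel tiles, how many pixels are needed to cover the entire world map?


tiles per axis = 2^18 = 262144
total tiles = 262144^2 = 68719476736
pixels per axis = 262144 * 224 = 58720256
total pixels = 58720256^2 = 3448068464705536

3448068464705536 pixels


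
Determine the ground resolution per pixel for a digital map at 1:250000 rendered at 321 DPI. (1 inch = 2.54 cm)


pixel_cm = 2.54 / 321 ≈ 0.007913 cm
ground = pixel_cm * 250000 / 100 = 2.54 * 250000 / (321 * 100) = 635000 / 32100 ≈ 19.78 m

19.78 m


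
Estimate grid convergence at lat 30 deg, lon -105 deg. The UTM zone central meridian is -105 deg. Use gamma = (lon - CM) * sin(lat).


gamma = (-105 - -105) * sin(30) = 0 * 0.5 = 0.0 degrees

0.0 degrees


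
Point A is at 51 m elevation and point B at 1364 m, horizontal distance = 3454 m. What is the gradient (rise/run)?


gradient = (1364 - 51) / 3454 = 1313 / 3454 = 0.3801

0.3801


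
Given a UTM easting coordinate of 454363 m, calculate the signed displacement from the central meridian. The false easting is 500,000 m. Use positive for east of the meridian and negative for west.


displacement = 454363 - 500000 = -45637 m

-45637 m


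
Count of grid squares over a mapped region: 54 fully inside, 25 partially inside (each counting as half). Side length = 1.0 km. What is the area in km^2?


effective squares = 54 + 25 * 0.5 = 66.5
area = 66.5 * 1.0 = 66.5 km^2

66.5 km^2


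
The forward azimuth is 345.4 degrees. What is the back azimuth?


back azimuth = (345.4 + 180) mod 360 = 165.4 degrees

165.4 degrees


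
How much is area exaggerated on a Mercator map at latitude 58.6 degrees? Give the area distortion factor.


area_distortion = 1/cos^2(58.6) = 3.684

3.684


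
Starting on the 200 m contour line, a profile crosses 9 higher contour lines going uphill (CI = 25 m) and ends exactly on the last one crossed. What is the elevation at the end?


elevation = 200 + 9 * 25 = 425 m

425 m


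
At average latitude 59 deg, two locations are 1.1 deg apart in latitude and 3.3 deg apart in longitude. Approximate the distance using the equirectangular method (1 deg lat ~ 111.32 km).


dlat_km = 1.1 * 111.32 = 122.452
dlon_km = 3.3 * 111.32 * cos(59) ≈ 189.202
dist = sqrt(122.452^2 + 189.202^2) ≈ 225.4 km

225.4 km


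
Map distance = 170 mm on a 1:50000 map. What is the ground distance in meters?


ground = 170 mm * 50000 / 1000 = 8500.0 m

8500.0 m


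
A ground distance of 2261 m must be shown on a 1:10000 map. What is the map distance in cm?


map_cm = 2261 * 100 / 10000 = 22.61 cm

22.61 cm


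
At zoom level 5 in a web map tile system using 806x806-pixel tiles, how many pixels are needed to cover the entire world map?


tiles per axis = 2^5 = 32
total tiles = 32^2 = 1024
pixels per axis = 32 * 806 = 25792
total pixels = 25792^2 = 665227264

665227264 pixels


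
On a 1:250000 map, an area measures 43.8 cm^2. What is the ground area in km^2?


ground_area = 43.8 * (250000/100)^2 = 273750000.0 m^2 = 273.75 km^2

273.75 km^2


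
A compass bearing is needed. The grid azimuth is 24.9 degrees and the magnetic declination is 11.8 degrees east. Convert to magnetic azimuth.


magnetic azimuth = grid azimuth - declination (east +ve)
mag_az = 24.9 - 11.8 = 13.1 degrees

13.1 degrees


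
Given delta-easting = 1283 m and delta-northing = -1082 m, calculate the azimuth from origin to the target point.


az = atan2(1283, -1082) = 130.1 deg
adjusted to 0-360: 130.1 degrees

130.1 degrees


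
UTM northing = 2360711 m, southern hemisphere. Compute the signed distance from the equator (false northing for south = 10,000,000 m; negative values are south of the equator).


For southern: actual = 2360711 - 10000000 = -7639289 m

-7639289 m


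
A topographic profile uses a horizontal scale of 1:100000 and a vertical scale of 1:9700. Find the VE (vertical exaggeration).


VE = horizontal_scale / vertical_scale = 100000 / 9700 ≈ 10.3

10.3x


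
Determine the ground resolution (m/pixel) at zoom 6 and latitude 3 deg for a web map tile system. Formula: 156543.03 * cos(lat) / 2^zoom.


res = 156543.03 * cos(3) / 2^6 = 156543.03 * 0.99862953 / 64 = 2442.63 m/pixel

2442.63 m/pixel


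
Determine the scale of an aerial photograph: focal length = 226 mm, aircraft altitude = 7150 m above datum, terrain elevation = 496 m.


scale = f / (H - h) = 226 mm / 6654 m = 226 / 6654000 = 1:29442

1:29442


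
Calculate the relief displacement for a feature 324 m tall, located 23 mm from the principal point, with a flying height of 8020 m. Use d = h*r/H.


d = h * r / H = 324 * 23 / 8020 = 0.93 mm

0.93 mm


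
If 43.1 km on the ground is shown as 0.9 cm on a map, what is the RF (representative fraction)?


ground = 43.1 km = 4310000 cm; RF denominator = ground / map = 4310000 / 0.9 ≈ 4788889; RF = 1:4788889

1:4788889


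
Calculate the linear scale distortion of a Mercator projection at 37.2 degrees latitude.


SF = 1 / cos(37.2) = 1 / 0.79653 = 1.255

1.255


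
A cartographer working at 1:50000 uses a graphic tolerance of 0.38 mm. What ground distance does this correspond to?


ground = 0.38 mm * 50000 / 1000 = 19.0 m

19.0 m


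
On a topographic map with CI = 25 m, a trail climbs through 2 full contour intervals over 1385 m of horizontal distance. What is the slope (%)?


elevation change = 2 * 25 = 50 m
slope = 50 / 1385 * 100 = 3.6%

3.6%


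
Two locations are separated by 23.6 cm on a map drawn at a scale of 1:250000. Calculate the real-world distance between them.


ground = 23.6 cm * 250000 / 100 = 59000.0 m = 59.0 km

59.0 km


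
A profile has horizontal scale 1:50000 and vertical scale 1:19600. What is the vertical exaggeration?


VE = horizontal_scale / vertical_scale = 50000 / 19600 ≈ 2.6

2.6x


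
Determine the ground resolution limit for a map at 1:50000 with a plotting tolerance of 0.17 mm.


ground = 0.17 mm * 50000 / 1000 = 8.5 m

8.5 m


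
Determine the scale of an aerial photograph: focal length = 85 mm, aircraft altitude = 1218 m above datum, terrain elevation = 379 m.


scale = f / (H - h) = 85 mm / 839 m = 85 / 839000 = 1:9871

1:9871


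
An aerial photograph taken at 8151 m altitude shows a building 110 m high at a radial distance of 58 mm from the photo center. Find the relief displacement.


d = h * r / H = 110 * 58 / 8151 = 0.78 mm

0.78 mm


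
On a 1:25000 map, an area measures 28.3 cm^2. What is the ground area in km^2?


ground_area = 28.3 * (25000/100)^2 = 1768750.0 m^2 = 1.76875 km^2 ≈ 1.769 km^2

1.769 km^2


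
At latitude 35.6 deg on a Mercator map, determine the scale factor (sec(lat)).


SF = 1 / cos(35.6) = 1 / 0.813101 = 1.23

1.23


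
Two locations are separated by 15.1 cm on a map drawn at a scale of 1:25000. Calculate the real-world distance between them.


ground = 15.1 cm * 25000 / 100 = 3775.0 m = 3.775 km

3.775 km


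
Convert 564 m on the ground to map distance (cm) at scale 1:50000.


map_cm = 564 * 100 / 50000 = 1.128 cm ≈ 1.13 cm

1.13 cm


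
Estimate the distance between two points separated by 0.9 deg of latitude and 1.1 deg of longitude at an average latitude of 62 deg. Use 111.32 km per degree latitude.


dlat_km = 0.9 * 111.32 = 100.188
dlon_km = 1.1 * 111.32 * cos(62) ≈ 57.488
dist = sqrt(100.188^2 + 57.488^2) ≈ 115.5 km

115.5 km


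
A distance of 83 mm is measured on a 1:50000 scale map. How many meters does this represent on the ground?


ground = 83 mm * 50000 / 1000 = 4150.0 m

4150.0 m


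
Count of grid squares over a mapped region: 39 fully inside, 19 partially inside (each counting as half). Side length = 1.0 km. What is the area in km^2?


effective squares = 39 + 19 * 0.5 = 48.5
area = 48.5 * 1.0 = 48.5 km^2

48.5 km^2


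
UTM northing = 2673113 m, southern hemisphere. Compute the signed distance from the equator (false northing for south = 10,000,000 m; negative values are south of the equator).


For southern: actual = 2673113 - 10000000 = -7326887 m

-7326887 m


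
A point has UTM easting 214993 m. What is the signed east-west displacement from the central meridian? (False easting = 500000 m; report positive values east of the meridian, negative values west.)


displacement = 214993 - 500000 = -285007 m

-285007 m


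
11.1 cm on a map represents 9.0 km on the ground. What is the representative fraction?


ground = 9.0 km = 900000 cm; RF denominator = ground / map = 900000 / 11.1 ≈ 81081; RF = 1:81081

1:81081


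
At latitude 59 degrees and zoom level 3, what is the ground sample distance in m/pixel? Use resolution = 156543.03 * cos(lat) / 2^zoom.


res = 156543.03 * cos(59) / 2^3 = 156543.03 * 0.51503807 / 8 = 10078.2 m/pixel

10078.2 m/pixel


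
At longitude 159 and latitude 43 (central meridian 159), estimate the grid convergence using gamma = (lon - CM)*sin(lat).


gamma = (159 - 159) * sin(43) = 0 * 0.681998 = 0.0 degrees

0.0 degrees


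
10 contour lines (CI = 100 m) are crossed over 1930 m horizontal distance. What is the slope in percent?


elevation change = 10 * 100 = 1000 m
slope = 1000 / 1930 * 100 = 51.8%

51.8%


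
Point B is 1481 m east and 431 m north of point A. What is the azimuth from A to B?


az = atan2(1481, 431) = 73.8 deg
adjusted to 0-360: 73.8 degrees

73.8 degrees


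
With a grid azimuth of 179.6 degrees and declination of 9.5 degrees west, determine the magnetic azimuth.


magnetic azimuth = grid azimuth - declination (east +ve)
mag_az = 179.6 - -9.5 = 189.1 degrees

189.1 degrees


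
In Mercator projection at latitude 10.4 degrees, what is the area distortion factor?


area_distortion = 1/cos^2(10.4) = 1.034

1.034


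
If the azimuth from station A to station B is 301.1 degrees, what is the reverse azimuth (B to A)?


back azimuth = (301.1 + 180) mod 360 = 121.1 degrees

121.1 degrees


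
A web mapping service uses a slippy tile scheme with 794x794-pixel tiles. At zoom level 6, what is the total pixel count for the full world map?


tiles per axis = 2^6 = 64
total tiles = 64^2 = 4096
pixels per axis = 64 * 794 = 50816
total pixels = 50816^2 = 2582265856

2582265856 pixels


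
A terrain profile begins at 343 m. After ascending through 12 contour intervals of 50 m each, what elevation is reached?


elevation = 343 + 12 * 50 = 943 m

943 m


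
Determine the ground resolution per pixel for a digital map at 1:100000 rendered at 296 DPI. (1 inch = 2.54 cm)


pixel_cm = 2.54 / 296 ≈ 0.008581 cm
ground = pixel_cm * 100000 / 100 = 2.54 * 100000 / (296 * 100) = 254000 / 29600 ≈ 8.58 m

8.58 m


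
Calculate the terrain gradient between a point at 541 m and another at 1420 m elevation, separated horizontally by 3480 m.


gradient = (1420 - 541) / 3480 = 879 / 3480 = 0.2526

0.2526


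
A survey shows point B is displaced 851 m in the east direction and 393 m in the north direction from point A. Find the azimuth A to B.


az = atan2(851, 393) = 65.2 deg
adjusted to 0-360: 65.2 degrees

65.2 degrees


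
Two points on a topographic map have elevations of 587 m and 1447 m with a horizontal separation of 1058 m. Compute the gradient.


gradient = (1447 - 587) / 1058 = 860 / 1058 = 0.8129

0.8129


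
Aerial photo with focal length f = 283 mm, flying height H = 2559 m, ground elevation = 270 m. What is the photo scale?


scale = f / (H - h) = 283 mm / 2289 m = 283 / 2289000 = 1:8088

1:8088


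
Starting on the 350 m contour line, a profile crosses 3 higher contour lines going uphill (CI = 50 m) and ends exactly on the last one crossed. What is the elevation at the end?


elevation = 350 + 3 * 50 = 500 m

500 m


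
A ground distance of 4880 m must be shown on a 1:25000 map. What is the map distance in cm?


map_cm = 4880 * 100 / 25000 = 19.52 cm

19.52 cm


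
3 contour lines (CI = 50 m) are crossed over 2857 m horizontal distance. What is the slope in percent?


elevation change = 3 * 50 = 150 m
slope = 150 / 2857 * 100 = 5.3%

5.3%


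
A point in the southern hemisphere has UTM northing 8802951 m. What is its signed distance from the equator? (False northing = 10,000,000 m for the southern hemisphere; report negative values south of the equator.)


For southern: actual = 8802951 - 10000000 = -1197049 m

-1197049 m


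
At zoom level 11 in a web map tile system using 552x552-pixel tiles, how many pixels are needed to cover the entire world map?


tiles per axis = 2^11 = 2048
total tiles = 2048^2 = 4194304
pixels per axis = 2048 * 552 = 1130496
total pixels = 1130496^2 = 1278021206016

1278021206016 pixels


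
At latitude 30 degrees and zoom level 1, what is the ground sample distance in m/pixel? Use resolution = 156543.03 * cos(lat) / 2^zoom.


res = 156543.03 * cos(30) / 2^1 = 156543.03 * 0.8660254 / 2 = 67785.12 m/pixel

67785.12 m/pixel


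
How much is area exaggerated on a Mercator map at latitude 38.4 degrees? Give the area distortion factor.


area_distortion = 1/cos^2(38.4) = 1.628

1.628


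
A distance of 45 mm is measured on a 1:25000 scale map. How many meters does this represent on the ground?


ground = 45 mm * 25000 / 1000 = 1125.0 m

1125.0 m


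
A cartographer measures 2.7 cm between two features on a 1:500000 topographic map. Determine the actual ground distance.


ground = 2.7 cm * 500000 / 100 = 13500.0 m = 13.5 km

13.5 km


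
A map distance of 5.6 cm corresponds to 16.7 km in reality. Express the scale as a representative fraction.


ground = 16.7 km = 1670000 cm; RF denominator = ground / map = 1670000 / 5.6 ≈ 298214; RF = 1:298214

1:298214


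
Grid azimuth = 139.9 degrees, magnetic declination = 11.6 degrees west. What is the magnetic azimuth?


magnetic azimuth = grid azimuth - declination (east +ve)
mag_az = 139.9 - -11.6 = 151.5 degrees

151.5 degrees


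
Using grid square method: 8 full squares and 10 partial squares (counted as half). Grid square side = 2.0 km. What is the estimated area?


effective squares = 8 + 10 * 0.5 = 13.0
area = 13.0 * 4.0 = 52.0 km^2

52.0 km^2


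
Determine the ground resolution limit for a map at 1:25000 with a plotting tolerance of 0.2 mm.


ground = 0.2 mm * 25000 / 1000 = 5.0 m

5.0 m


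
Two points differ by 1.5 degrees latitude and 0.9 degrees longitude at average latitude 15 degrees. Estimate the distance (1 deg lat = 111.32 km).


dlat_km = 1.5 * 111.32 = 166.98
dlon_km = 0.9 * 111.32 * cos(15) ≈ 96.774
dist = sqrt(166.98^2 + 96.774^2) ≈ 193.0 km

193.0 km


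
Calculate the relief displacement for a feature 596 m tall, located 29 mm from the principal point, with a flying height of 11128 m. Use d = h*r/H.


d = h * r / H = 596 * 29 / 11128 = 1.55 mm

1.55 mm


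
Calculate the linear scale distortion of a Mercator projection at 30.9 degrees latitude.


SF = 1 / cos(30.9) = 1 / 0.858065 = 1.165

1.165


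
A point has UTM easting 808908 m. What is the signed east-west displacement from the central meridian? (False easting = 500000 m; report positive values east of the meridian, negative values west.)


displacement = 808908 - 500000 = 308908 m

308908 m


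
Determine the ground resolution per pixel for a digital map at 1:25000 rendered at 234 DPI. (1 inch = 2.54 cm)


pixel_cm = 2.54 / 234 ≈ 0.010855 cm
ground = pixel_cm * 25000 / 100 = 2.54 * 25000 / (234 * 100) = 63500 / 23400 ≈ 2.71 m

2.71 m


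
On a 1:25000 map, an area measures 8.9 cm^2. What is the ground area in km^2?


ground_area = 8.9 * (25000/100)^2 = 556250.0 m^2 = 0.55625 km^2 ≈ 0.556 km^2

0.556 km^2


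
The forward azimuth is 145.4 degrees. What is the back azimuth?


back azimuth = (145.4 + 180) mod 360 = 325.4 degrees

325.4 degrees


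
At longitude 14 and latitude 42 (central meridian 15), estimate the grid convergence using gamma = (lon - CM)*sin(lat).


gamma = (14 - 15) * sin(42) = -1 * 0.669131 = -0.669 degrees

-0.669 degrees


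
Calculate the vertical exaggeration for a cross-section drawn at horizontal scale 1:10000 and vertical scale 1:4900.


VE = horizontal_scale / vertical_scale = 10000 / 4900 ≈ 2.0

2.0x


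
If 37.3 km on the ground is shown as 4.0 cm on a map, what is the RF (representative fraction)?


ground = 37.3 km = 3730000 cm; RF denominator = ground / map = 3730000 / 4.0 = 932500; RF = 1:932500

1:932500


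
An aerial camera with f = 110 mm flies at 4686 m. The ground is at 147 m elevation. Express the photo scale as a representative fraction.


scale = f / (H - h) = 110 mm / 4539 m = 110 / 4539000 = 1:41264

1:41264


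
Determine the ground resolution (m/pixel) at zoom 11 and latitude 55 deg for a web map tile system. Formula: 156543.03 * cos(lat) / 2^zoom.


res = 156543.03 * cos(55) / 2^11 = 156543.03 * 0.57357644 / 2048 = 43.84 m/pixel

43.84 m/pixel


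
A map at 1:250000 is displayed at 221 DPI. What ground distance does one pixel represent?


pixel_cm = 2.54 / 221 ≈ 0.011493 cm
ground = pixel_cm * 250000 / 100 = 2.54 * 250000 / (221 * 100) = 635000 / 22100 ≈ 28.73 m

28.73 m


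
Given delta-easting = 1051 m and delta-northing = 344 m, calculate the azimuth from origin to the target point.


az = atan2(1051, 344) = 71.9 deg
adjusted to 0-360: 71.9 degrees

71.9 degrees
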